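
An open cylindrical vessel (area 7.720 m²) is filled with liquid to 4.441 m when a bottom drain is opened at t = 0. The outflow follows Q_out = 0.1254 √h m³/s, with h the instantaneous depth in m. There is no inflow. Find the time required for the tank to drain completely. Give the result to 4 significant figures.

259.5 s

A dh/dt = −Q_out = −0.1254 √h.
Separate and integrate: 2(√h − √h₀) = −(0.1254/A) t.
Tank is empty when √h = 0: t_empty = 2A√h₀/0.1254.
t_empty = 2·7.720·√4.441/0.1254 = 15.4400·2.10737/0.1254 = 259.472 s.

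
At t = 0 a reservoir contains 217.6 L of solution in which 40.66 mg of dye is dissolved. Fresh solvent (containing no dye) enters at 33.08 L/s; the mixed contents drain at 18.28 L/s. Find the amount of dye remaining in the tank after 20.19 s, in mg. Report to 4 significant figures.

Total volume: dV/dt = Q_in − Q_out = 14.8000 L/s, so V(t) = 217.6 + 14.8000 t and V(20.19) = 516.412 L.
No dye enters, so dm/dt = −Q_out · (m/V).
dm/m = −Q_out dt/(V₀ + 14.8000 t); integrating gives ln(m/m₀) = −(Q_out/(Q_in−Q_out)) ln(V/V₀).
m = m₀ (V₀/V)^(Q_out/(Q_in−Q_out)) = 40.66 × (217.6/516.412)^(1.23514) = 13.9822 mg.

13.98 mg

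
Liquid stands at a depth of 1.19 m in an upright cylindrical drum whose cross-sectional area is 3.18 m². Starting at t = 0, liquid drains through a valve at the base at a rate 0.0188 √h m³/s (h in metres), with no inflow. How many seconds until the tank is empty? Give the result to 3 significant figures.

369 s

With no inflow, A dh/dt = −0.0188 √h.
Separate and integrate: 2(√h − √h₀) = −(0.0188/A) t.
Tank is empty when √h = 0: t_empty = 2A√h₀/0.0188.
t_empty = 2·3.18·√1.19/0.0188 = 6.3600·1.0909/0.0188 = 369.04 s.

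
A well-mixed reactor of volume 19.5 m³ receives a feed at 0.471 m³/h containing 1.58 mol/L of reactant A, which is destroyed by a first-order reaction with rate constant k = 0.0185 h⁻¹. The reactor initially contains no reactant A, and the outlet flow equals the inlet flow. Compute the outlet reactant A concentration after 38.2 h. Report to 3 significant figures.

0.719 mol/L

Species balance: V dC/dt = Q C_in − Q C − k V C.
This is linear with rate a = Q/V + k = 0.042654 h⁻¹.
C_ss = Q C_in/(Q + kV) = 0.89472 mol/L; C(t) = C_ss + (C₀ − C_ss) e^(−a t).
C(38.2) = 0.89472 + (-0.89472)·e^(−0.042654·38.2) = 0.89472 + (-0.89472)·0.19605 = 0.71931 mol/L.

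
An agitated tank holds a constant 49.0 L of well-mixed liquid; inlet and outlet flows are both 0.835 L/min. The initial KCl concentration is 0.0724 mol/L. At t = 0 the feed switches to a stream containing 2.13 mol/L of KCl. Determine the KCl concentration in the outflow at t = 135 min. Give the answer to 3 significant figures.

Species balance on the tank: V dC/dt = Q(C_in − C).
Time constant τ = V/Q = 49.0/0.835 = 58.683 min.
C approaches C_in exponentially: C(t) = C_in + (C₀ − C_in) e^(−t/τ).
C(135) = 2.13 + (0.0724 − 2.13)·e^(−135/58.683) = 2.13 + (-2.0576)·0.10021 = 1.9238 mol/L.

1.92 mol/L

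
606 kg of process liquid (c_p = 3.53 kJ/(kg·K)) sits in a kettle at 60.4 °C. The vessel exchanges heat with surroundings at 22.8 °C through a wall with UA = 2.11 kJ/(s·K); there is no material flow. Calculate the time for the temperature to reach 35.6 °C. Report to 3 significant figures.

Lumped-capacitance energy balance: M c_p dT/dt = UA(T_amb − T).
τ = M c_p/UA = 1013.8 s; T_ss = T_amb = 22.800 °C.
T(t) = T_ss + (T₀ − T_ss)e^(−t/τ); set T = 35.6:
t = −τ ln[(T − T_ss)/(T₀ − T_ss)] = −1013.8 · ln(0.34043) = 1092.5 s.

1090 s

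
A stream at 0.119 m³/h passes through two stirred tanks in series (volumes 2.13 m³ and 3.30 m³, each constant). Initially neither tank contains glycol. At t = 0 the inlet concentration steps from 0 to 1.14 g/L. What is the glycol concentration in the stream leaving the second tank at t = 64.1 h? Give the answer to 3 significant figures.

0.879 g/L

Each tank obeys Vᵢ dCᵢ/dt = Q(Cᵢ₋₁ − Cᵢ), so τᵢ = Vᵢ/Q.
τ₁ = 2.13/0.119 = 17.899 h; τ₂ = 3.30/0.119 = 27.731 h.
Tank 1: C₁ = C_in(1 − e^(−t/τ₁)). Tank 2 (τ₁ ≠ τ₂): C₂ = C_in[1 − (τ₁ e^(−t/τ₁) − τ₂ e^(−t/τ₂))/(τ₁ − τ₂)].
At t = 64.1: e^(−t/τ₁) = 0.027843, e^(−t/τ₂) = 0.099114.
C₂ = 1.14·[1 − (17.899·0.027843 − 27.731·0.099114)/(-9.8319)] = 1.14·0.77114 = 0.87910 g/L.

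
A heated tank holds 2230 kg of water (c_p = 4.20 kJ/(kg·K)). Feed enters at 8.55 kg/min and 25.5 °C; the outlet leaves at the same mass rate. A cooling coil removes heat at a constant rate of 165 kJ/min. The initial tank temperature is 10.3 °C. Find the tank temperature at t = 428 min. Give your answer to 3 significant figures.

18.9 °C

M c_p dT/dt = ṁ c_p (T_in − T) − Q̇.
Rearrange: dT/dt = (T_ss − T)/τ with τ = M/ṁ = 260.82 min and T_ss = T_in − Q̇/(ṁ c_p) = 20.905 °C.
Integrating: T(t) = T_ss + (T₀ − T_ss) e^(−t/τ).
T(428) = 20.905 + (-10.605)·e^(−428/260.82) = 20.905 + (-10.605)·0.19379 = 18.850 °C.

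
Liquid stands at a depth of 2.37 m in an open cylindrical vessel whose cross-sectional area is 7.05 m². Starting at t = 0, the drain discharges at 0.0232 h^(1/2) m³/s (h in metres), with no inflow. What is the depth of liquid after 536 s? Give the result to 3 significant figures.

0.432 m

Volume balance on the tank: A dh/dt = −0.0232 √h.
This is separable: 2 d(√h)/dt = −0.0232/A, so √h = √h₀ − (0.0232/(2A)) t.
√h = √2.37 − 0.0232·536/(2·7.05) = 1.5395 − 0.88193 = 0.65755.
h = 0.65755² = 0.43237 m.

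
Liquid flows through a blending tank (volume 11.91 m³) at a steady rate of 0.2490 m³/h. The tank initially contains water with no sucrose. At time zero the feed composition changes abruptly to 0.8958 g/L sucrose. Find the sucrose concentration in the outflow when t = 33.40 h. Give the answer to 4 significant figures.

Mass balance on the solute (V constant): V dC/dt = Q(C_in − C).
So dC/dt = (C_in − C)/τ with τ = V/Q = 11.91/0.2490 = 47.8313 h.
Solution: C(t) = C_in + (C₀ − C_in) e^(−t/τ).
C(33.40) = 0.8958 + (0 − 0.8958)·e^(−33.40/47.8313) = 0.8958 + (-0.895800)·0.497437 = 0.450196 g/L.

0.4502 g/L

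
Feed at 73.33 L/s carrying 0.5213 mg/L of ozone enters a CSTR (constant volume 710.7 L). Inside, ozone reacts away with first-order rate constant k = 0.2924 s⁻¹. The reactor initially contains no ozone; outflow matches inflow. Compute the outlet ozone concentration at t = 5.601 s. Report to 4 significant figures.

Accumulation = in − out − consumed: V dC/dt = Q C_in − Q C − k V C.
dC/dt = (Q/V) C_in − (Q/V + k) C; effective rate a = Q/V + k = 0.103180 + 0.2924 = 0.395580 s⁻¹.
C_ss = Q C_in/(Q + kV) = 0.135972 mg/L; C(t) = C_ss + (C₀ − C_ss) e^(−a t).
C(5.601) = 0.135972 + (-0.135972)·e^(−0.395580·5.601) = 0.135972 + (-0.135972)·0.109083 = 0.121140 mg/L.

0.1211 mg/L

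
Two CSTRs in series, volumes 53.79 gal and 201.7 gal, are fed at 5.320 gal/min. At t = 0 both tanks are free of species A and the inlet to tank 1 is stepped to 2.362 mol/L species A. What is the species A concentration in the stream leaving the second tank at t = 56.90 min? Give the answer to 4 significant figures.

Each tank obeys Vᵢ dCᵢ/dt = Q(Cᵢ₋₁ − Cᵢ), so τᵢ = Vᵢ/Q.
τ₁ = 53.79/5.320 = 10.1109 min; τ₂ = 201.7/5.320 = 37.9135 min.
Tank 1: C₁ = C_in(1 − e^(−t/τ₁)). Tank 2 (τ₁ ≠ τ₂): C₂ = C_in[1 − (τ₁ e^(−t/τ₁) − τ₂ e^(−t/τ₂))/(τ₁ − τ₂)].
At t = 56.90: e^(−t/τ₁) = 0.00359724, e^(−t/τ₂) = 0.222955.
C₂ = 2.362·[1 − (10.1109·0.00359724 − 37.9135·0.222955)/(-27.8026)] = 2.362·0.697271 = 1.64695 mol/L.

1.647 mol/L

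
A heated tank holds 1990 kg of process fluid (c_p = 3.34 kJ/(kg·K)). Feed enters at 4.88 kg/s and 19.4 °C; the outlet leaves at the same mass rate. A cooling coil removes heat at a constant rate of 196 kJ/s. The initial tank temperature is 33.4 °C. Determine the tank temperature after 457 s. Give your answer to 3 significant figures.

15.9 °C

M c_p dT/dt = ṁ c_p (T_in − T) − Q̇.
Rearrange: dT/dt = (T_ss − T)/τ with τ = M/ṁ = 407.79 s and T_ss = T_in − Q̇/(ṁ c_p) = 7.3749 °C.
This is linear first-order; T(t) = T_ss + (T₀ − T_ss) e^(−t/τ).
T(457) = 7.3749 + (26.025)·e^(−457/407.79) = 7.3749 + (26.025)·0.32606 = 15.861 °C.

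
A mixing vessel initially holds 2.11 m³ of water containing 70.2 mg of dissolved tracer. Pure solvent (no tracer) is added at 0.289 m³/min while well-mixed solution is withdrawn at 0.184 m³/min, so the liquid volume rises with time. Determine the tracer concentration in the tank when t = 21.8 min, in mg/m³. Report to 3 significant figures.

4.40 mg/m³

Total volume: dV/dt = Q_in − Q_out = 0.10500 m³/min, so V(t) = 2.11 + 0.10500 t and V(21.8) = 4.3990 m³.
Solute balance: dm/dt = 0 − Q_out C = −Q_out m/V(t).
Separate: dm/m = −Q_out dt/V(t) ⇒ ln(m/m₀) = −(Q_out/(Q_in−Q_out)) ln(V/V₀).
m = m₀ (V₀/V)^(Q_out/(Q_in−Q_out)) = 70.2 × (2.11/4.3990)^(1.7524) = 19.373 mg.
C = m/V = 19.373/4.3990 = 4.4040 mg/m³.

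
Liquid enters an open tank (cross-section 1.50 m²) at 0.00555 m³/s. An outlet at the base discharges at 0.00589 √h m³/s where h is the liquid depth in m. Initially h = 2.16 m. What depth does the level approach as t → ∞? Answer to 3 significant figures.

0.888 m

Mass balance (ρ constant): A dh/dt = Q_in − 0.00589 √h. At steady state dh/dt = 0:
Q_in = 0.00589 √h_ss ⇒ √h_ss = 0.00555/0.00589 = 0.94228.
h_ss = 0.94228² = 0.88788 m. (Since h₀ = 2.16 m > h_ss, the level will fall toward this value.)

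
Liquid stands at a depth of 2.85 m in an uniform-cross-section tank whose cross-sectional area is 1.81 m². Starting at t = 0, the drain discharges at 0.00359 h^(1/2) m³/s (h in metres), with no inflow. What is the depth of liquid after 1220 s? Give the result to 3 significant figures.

A dh/dt = −Q_out = −0.00359 √h.
∫ h^(−1/2) dh = −(0.00359/A) ∫ dt, giving 2√h = 2√h₀ − (0.00359/A) t.
√h = √2.85 − 0.00359·1220/(2·1.81) = 1.6882 − 1.2099 = 0.47830.
h = 0.47830² = 0.22878 m.

0.229 m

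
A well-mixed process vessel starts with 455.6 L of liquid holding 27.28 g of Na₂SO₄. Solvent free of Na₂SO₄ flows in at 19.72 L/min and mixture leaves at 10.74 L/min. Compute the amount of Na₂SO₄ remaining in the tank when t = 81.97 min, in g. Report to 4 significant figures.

Let m(t) be the amount of Na₂SO₄. Volume: V(t) = V₀ + (Q_in − Q_out) t = 455.6 + 8.98000 t; V(81.97) = 1191.69 L.
Species balance (pure solvent in): dm/dt = −Q_out · m/V(t).
Separate: dm/m = −Q_out dt/V(t) ⇒ ln(m/m₀) = −(Q_out/(Q_in−Q_out)) ln(V/V₀).
m = m₀ (V₀/V)^(Q_out/(Q_in−Q_out)) = 27.28 × (455.6/1191.69)^(1.19599) = 8.63819 g.

8.638 g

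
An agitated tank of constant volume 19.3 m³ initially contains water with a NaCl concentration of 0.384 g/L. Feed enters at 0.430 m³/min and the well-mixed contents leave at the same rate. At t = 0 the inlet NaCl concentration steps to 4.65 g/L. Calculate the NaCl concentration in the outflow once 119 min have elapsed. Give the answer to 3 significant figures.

4.35 g/L

Unsteady species balance (constant V, well mixed): V dC/dt = Q(C_in − C).
Time constant τ = V/Q = 19.3/0.430 = 44.884 min.
Integrating: C(t) = C_in + (C₀ − C_in) e^(−t/τ).
C(119) = 4.65 + (0.384 − 4.65)·e^(−119/44.884) = 4.65 + (-4.2660)·0.070560 = 4.3490 g/L.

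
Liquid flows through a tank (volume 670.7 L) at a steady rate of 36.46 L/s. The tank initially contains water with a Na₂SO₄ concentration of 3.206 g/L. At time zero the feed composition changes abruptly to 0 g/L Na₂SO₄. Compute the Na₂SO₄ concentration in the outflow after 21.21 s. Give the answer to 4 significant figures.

Unsteady species balance (constant V, well mixed): V dC/dt = Q(C_in − C).
Time constant τ = V/Q = 670.7/36.46 = 18.3955 s.
C approaches C_in exponentially: C(t) = C_in + (C₀ − C_in) e^(−t/τ).
C(21.21) = 0 + (3.206 − 0)·e^(−21.21/18.3955) = 0 + (3.20600)·0.315689 = 1.01210 g/L.

1.012 g/L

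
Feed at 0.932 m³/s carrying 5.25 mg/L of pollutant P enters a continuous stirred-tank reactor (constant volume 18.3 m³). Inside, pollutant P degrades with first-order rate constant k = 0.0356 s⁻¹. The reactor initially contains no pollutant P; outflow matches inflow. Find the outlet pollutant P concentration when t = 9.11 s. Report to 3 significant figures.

1.69 mg/L

V dC/dt = Q(C_in − C) − k V C.
This is linear with rate a = Q/V + k = 0.086529 s⁻¹.
C_ss = Q C_in/(Q + kV) = 3.0900 mg/L; C(t) = C_ss + (C₀ − C_ss) e^(−a t).
C(9.11) = 3.0900 + (-3.0900)·e^(−0.086529·9.11) = 3.0900 + (-3.0900)·0.45463 = 1.6852 mg/L.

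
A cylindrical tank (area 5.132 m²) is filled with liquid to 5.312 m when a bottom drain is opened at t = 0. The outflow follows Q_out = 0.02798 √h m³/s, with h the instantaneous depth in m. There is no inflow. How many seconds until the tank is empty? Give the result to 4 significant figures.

845.5 s

A dh/dt = −Q_out = −0.02798 √h.
Separate and integrate: 2(√h − √h₀) = −(0.02798/A) t.
Set h = 0: 2√h₀ = (0.02798/A) t_empty ⇒ t_empty = 2A√h₀/0.02798.
t_empty = 2·5.132·√5.312/0.02798 = 10.2640·2.30478/0.02798 = 845.470 s.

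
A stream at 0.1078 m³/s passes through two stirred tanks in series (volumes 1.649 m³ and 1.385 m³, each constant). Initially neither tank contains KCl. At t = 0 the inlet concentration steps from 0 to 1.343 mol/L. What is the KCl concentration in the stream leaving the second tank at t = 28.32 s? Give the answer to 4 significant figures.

0.8032 mol/L

Time constants: τᵢ = Vᵢ/Q for each well-mixed tank.
τ₁ = 1.649/0.1078 = 15.2968 s; τ₂ = 1.385/0.1078 = 12.8479 s.
Solving the cascade with C₁(0)=C₂(0)=0 gives C₂(t) = C_in[1 − (τ₁ e^(−t/τ₁) − τ₂ e^(−t/τ₂))/(τ₁ − τ₂)].
At t = 28.32: e^(−t/τ₁) = 0.157023, e^(−t/τ₂) = 0.110332.
C₂ = 1.343·[1 − (15.2968·0.157023 − 12.8479·0.110332)/(2.44898)] = 1.343·0.598028 = 0.803151 mol/L.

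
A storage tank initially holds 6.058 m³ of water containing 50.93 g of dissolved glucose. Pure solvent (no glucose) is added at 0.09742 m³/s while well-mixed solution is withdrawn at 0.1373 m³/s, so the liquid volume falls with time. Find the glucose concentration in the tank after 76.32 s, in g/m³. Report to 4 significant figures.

Total volume: dV/dt = Q_in − Q_out = -0.0398800 m³/s, so V(t) = 6.058 − 0.0398800 t and V(76.32) = 3.01436 m³.
Solute balance: dm/dt = 0 − Q_out C = −Q_out m/V(t).
Separate: dm/m = −Q_out dt/V(t) ⇒ ln(m/m₀) = −(Q_out/(Q_in−Q_out)) ln(V/V₀).
m = m₀ (V₀/V)^(Q_out/(Q_in−Q_out)) = 50.93 × (6.058/3.01436)^(-3.44283) = 4.60611 g.
C = m/V = 4.60611/3.01436 = 1.52806 g/m³.

1.528 g/m³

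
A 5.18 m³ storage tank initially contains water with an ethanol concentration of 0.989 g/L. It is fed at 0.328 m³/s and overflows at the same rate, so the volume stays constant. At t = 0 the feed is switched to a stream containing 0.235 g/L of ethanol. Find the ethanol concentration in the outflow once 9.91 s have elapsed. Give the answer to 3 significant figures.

Mass balance on the solute (V constant): V dC/dt = Q(C_in − C).
Time constant τ = V/Q = 5.18/0.328 = 15.793 s.
This is linear first-order; C(t) = C_in + (C₀ − C_in) e^(−t/τ).
C(9.91) = 0.235 + (0.989 − 0.235)·e^(−9.91/15.793) = 0.235 + (0.75400)·0.53392 = 0.63758 g/L.

0.638 g/L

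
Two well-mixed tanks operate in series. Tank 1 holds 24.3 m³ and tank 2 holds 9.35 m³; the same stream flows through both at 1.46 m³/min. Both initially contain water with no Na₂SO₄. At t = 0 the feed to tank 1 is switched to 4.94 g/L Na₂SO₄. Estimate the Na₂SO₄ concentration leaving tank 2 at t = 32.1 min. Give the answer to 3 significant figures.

Each tank obeys Vᵢ dCᵢ/dt = Q(Cᵢ₋₁ − Cᵢ), so τᵢ = Vᵢ/Q.
τ₁ = 24.3/1.46 = 16.644 min; τ₂ = 9.35/1.46 = 6.4041 min.
Solving the cascade with C₁(0)=C₂(0)=0 gives C₂(t) = C_in[1 − (τ₁ e^(−t/τ₁) − τ₂ e^(−t/τ₂))/(τ₁ − τ₂)].
At t = 32.1: e^(−t/τ₁) = 0.14535, e^(−t/τ₂) = 0.0066549.
C₂ = 4.94·[1 − (16.644·0.14535 − 6.4041·0.0066549)/(10.240)] = 4.94·0.76791 = 3.7935 g/L.

3.79 g/L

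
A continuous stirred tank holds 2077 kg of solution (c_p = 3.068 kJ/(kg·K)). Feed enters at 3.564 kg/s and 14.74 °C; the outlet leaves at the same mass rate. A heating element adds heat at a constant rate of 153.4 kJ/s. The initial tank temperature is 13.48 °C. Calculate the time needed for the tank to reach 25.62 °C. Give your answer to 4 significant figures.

920.8 s

M c_p dT/dt = ṁ c_p (T_in − T) + Q̇.
τ = M/ṁ = 582.772 s; T_ss = T_in + Q̇/(ṁ c_p) = 28.7692 °C.
T(t) = T_ss + (T₀ − T_ss) e^(−t/τ). Set T = 25.62:
e^(−t/τ) = (25.62 − 28.7692)/(13.48 − 28.7692) = 0.205974
t = −582.772 · ln(0.205974) = 920.782 s.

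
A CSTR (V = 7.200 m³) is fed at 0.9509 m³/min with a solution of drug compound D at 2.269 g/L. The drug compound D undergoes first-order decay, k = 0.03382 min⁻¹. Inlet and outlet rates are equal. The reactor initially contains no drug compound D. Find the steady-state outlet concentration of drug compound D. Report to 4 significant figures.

1.806 g/L

V dC/dt = Q(C_in − C) − k V C.
Steady state (dC/dt = 0): C_ss = Q C_in/(Q + kV) = C_in/(1 + kV/Q).
C_ss = 0.9509·2.269/(0.9509 + 0.03382·7.200) = 2.15759/1.19440 = 1.80642 g/L.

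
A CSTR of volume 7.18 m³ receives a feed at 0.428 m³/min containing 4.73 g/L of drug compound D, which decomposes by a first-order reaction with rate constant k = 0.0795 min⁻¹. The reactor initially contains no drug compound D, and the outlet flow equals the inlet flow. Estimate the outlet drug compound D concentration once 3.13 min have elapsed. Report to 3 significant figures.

V dC/dt = Q(C_in − C) − k V C.
This is linear with rate a = Q/V + k = 0.13911 min⁻¹.
C_ss = Q C_in/(Q + kV) = 2.0269 g/L; C(t) = C_ss + (C₀ − C_ss) e^(−a t).
C(3.13) = 2.0269 + (-2.0269)·e^(−0.13911·3.13) = 2.0269 + (-2.0269)·0.64700 = 0.71549 g/L.

0.715 g/L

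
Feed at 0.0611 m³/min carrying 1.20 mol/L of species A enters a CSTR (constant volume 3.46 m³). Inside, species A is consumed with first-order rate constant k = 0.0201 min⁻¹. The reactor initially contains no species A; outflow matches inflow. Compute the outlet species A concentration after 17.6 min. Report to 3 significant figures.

Species balance: V dC/dt = Q C_in − Q C − k V C.
This is linear with rate a = Q/V + k = 0.037759 min⁻¹.
C_ss = Q C_in/(Q + kV) = 0.56121 mol/L; C(t) = C_ss + (C₀ − C_ss) e^(−a t).
C(17.6) = 0.56121 + (-0.56121)·e^(−0.037759·17.6) = 0.56121 + (-0.56121)·0.51450 = 0.27247 mol/L.

0.272 mol/L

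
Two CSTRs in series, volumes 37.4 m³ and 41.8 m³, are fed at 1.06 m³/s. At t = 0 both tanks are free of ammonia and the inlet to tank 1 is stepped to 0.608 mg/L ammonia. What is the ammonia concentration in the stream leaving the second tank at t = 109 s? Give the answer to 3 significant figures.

Time constants: τᵢ = Vᵢ/Q for each well-mixed tank.
τ₁ = 37.4/1.06 = 35.283 s; τ₂ = 41.8/1.06 = 39.434 s.
Solving the cascade with C₁(0)=C₂(0)=0 gives C₂(t) = C_in[1 − (τ₁ e^(−t/τ₁) − τ₂ e^(−t/τ₂))/(τ₁ − τ₂)].
At t = 109: e^(−t/τ₁) = 0.045534, e^(−t/τ₂) = 0.063032.
C₂ = 0.608·[1 − (35.283·0.045534 − 39.434·0.063032)/(-4.1509)] = 0.608·0.78823 = 0.47925 mg/L.

0.479 mg/L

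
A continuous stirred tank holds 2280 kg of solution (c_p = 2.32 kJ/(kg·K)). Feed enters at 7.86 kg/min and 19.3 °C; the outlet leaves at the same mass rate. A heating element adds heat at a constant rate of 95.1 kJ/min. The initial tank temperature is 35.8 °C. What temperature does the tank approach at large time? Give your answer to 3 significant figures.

M c_p dT/dt = ṁ c_p (T_in − T) + Q̇.
At steady state dT/dt = 0 ⇒ T_ss = T_in + Q̇/(ṁ c_p) = 19.3 + 95.1/(7.86·2.32) = 24.515 °C.

24.5 °C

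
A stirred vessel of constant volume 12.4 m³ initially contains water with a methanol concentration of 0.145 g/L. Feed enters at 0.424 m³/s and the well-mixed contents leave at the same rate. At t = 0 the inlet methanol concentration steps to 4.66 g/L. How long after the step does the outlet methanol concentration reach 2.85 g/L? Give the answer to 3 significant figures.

26.7 s

Species balance: V dC/dt = Q(C_in − C) ⇒ τ = V/Q = 29.245 s.
C(t) = C_in + (C₀ − C_in) e^(−t/τ). Set C = 2.85 and solve for t:
e^(−t/τ) = (C − C_in)/(C₀ − C_in) = (2.85 − 4.66)/(0.145 − 4.66) = 0.40089
t = −τ ln(…) = 29.245 × 0.91408 = 26.732 s.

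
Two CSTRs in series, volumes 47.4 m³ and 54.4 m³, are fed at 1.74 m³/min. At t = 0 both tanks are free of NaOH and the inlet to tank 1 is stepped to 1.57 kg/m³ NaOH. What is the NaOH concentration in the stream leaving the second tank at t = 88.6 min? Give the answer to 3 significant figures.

Each tank obeys Vᵢ dCᵢ/dt = Q(Cᵢ₋₁ − Cᵢ), so τᵢ = Vᵢ/Q.
τ₁ = 47.4/1.74 = 27.241 min; τ₂ = 54.4/1.74 = 31.264 min.
Solving the cascade with C₁(0)=C₂(0)=0 gives C₂(t) = C_in[1 − (τ₁ e^(−t/τ₁) − τ₂ e^(−t/τ₂))/(τ₁ − τ₂)].
At t = 88.6: e^(−t/τ₁) = 0.038681, e^(−t/τ₂) = 0.058783.
C₂ = 1.57·[1 − (27.241·0.038681 − 31.264·0.058783)/(-4.0230)] = 1.57·0.80510 = 1.2640 kg/m³.

1.26 kg/m³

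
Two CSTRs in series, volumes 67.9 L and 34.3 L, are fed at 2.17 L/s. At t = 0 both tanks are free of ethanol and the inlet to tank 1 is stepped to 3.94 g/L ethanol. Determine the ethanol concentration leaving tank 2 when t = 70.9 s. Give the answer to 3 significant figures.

Each tank obeys Vᵢ dCᵢ/dt = Q(Cᵢ₋₁ − Cᵢ), so τᵢ = Vᵢ/Q.
τ₁ = 67.9/2.17 = 31.290 s; τ₂ = 34.3/2.17 = 15.806 s.
Tank 1: C₁ = C_in(1 − e^(−t/τ₁)). Tank 2 (τ₁ ≠ τ₂): C₂ = C_in[1 − (τ₁ e^(−t/τ₁) − τ₂ e^(−t/τ₂))/(τ₁ − τ₂)].
At t = 70.9: e^(−t/τ₁) = 0.10374, e^(−t/τ₂) = 0.011271.
C₂ = 3.94·[1 − (31.290·0.10374 − 15.806·0.011271)/(15.484)] = 3.94·0.80187 = 3.1594 g/L.

3.16 g/L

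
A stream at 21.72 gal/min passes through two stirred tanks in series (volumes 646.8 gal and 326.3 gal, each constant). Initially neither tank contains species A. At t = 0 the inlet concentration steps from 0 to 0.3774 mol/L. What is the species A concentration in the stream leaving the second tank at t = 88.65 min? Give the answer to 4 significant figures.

0.3396 mol/L

Species balance on tank i: dCᵢ/dt = (Cᵢ₋₁ − Cᵢ)/τᵢ with τᵢ = Vᵢ/Q.
τ₁ = 646.8/21.72 = 29.7790 min; τ₂ = 326.3/21.72 = 15.0230 min.
Solving the cascade with C₁(0)=C₂(0)=0 gives C₂(t) = C_in[1 − (τ₁ e^(−t/τ₁) − τ₂ e^(−t/τ₂))/(τ₁ − τ₂)].
At t = 88.65: e^(−t/τ₁) = 0.0509490, e^(−t/τ₂) = 0.00273686.
C₂ = 0.3774·[1 − (29.7790·0.0509490 − 15.0230·0.00273686)/(14.7560)] = 0.3774·0.899966 = 0.339647 mol/L.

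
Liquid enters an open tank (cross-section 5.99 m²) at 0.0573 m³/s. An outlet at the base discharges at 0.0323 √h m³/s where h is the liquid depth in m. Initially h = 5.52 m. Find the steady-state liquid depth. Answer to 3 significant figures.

Volume balance on the tank: A dh/dt = Q_in − 0.0323 √h. At steady state dh/dt = 0:
Q_in = 0.0323 √h_ss ⇒ √h_ss = 0.0573/0.0323 = 1.7740.
h_ss = 1.7740² = 3.1471 m. (Since h₀ = 5.52 m > h_ss, the level will fall toward this value.)

3.15 m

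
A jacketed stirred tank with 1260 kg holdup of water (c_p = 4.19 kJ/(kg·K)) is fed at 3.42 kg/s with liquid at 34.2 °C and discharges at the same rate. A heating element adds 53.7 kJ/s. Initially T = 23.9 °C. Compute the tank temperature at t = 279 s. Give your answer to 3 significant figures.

31.4 °C

M c_p dT/dt = ṁ c_p (T_in − T) + Q̇.
τ = M/ṁ = 368.42 s; T_ss = T_in + Q̇/(ṁ c_p) = 34.2 + 53.7/(3.42·4.19) = 37.947 °C.
Solution: T(t) = T_ss + (T₀ − T_ss) e^(−t/τ).
T(279) = 37.947 + (-14.047)·e^(−279/368.42) = 37.947 + (-14.047)·0.46894 = 31.360 °C.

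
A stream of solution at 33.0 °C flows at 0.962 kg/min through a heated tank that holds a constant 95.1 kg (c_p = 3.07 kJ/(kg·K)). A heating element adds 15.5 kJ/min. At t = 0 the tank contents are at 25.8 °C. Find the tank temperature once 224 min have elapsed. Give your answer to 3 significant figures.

M c_p dT/dt = ṁ c_p (T_in − T) + Q̇.
Rearrange: dT/dt = (T_ss − T)/τ with τ = M/ṁ = 98.857 min and T_ss = T_in + Q̇/(ṁ c_p) = 38.248 °C.
T approaches T_ss exponentially: T(t) = T_ss + (T₀ − T_ss) e^(−t/τ).
T(224) = 38.248 + (-12.448)·e^(−224/98.857) = 38.248 + (-12.448)·0.10374 = 36.957 °C.

37.0 °C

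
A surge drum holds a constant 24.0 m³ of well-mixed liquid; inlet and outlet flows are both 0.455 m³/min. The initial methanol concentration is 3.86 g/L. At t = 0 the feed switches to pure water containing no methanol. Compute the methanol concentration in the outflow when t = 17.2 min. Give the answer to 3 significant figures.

2.79 g/L

Mass balance on the solute (V constant): V dC/dt = Q(C_in − C).
So dC/dt = (C_in − C)/τ with τ = V/Q = 24.0/0.455 = 52.747 min.
This is linear first-order; C(t) = C_in + (C₀ − C_in) e^(−t/τ).
C(17.2) = 0 + (3.86 − 0)·e^(−17.2/52.747) = 0 + (3.8600)·0.72175 = 2.7859 g/L.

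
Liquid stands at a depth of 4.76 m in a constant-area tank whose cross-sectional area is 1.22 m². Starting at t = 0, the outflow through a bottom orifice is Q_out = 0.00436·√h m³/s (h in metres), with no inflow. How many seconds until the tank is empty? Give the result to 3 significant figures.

A dh/dt = −Q_out = −0.00436 √h.
This is separable: 2 d(√h)/dt = −0.00436/A, so √h = √h₀ − (0.00436/(2A)) t.
Set h = 0: 2√h₀ = (0.00436/A) t_empty ⇒ t_empty = 2A√h₀/0.00436.
t_empty = 2·1.22·√4.76/0.00436 = 2.4400·2.1817/0.00436 = 1221.0 s.

1220 s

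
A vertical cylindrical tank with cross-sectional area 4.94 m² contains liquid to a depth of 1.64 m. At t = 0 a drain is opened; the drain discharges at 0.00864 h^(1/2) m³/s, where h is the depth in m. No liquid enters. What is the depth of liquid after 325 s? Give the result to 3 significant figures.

0.993 m

A dh/dt = −Q_out = −0.00864 √h.
This is separable: 2 d(√h)/dt = −0.00864/A, so √h = √h₀ − (0.00864/(2A)) t.
√h = √1.64 − 0.00864·325/(2·4.94) = 1.2806 − 0.28421 = 0.99641.
h = 0.99641² = 0.99284 m.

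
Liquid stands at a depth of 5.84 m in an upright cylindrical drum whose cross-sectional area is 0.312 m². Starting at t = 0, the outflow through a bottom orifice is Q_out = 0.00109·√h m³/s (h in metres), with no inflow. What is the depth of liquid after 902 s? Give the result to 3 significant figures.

0.707 m

Accumulation of liquid (constant cross-section A): A dh/dt = −0.00109 √h.
∫ h^(−1/2) dh = −(0.00109/A) ∫ dt, giving 2√h = 2√h₀ − (0.00109/A) t.
√h = √5.84 − 0.00109·902/(2·0.312) = 2.4166 − 1.5756 = 0.84100.
h = 0.84100² = 0.70728 m.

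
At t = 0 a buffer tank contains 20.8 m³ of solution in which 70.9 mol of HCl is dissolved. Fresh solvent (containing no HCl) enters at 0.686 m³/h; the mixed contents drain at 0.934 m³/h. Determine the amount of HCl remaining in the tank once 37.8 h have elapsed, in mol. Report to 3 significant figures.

Let m(t) be the amount of HCl. Volume: V(t) = V₀ + (Q_in − Q_out) t = 20.8 − 0.24800 t; V(37.8) = 11.426 m³.
Solute balance: dm/dt = 0 − Q_out C = −Q_out m/V(t).
Separate: dm/m = −Q_out dt/V(t) ⇒ ln(m/m₀) = −(Q_out/(Q_in−Q_out)) ln(V/V₀).
m = m₀ (V₀/V)^(Q_out/(Q_in−Q_out)) = 70.9 × (20.8/11.426)^(-3.7661) = 7.4261 mol.

7.43 mol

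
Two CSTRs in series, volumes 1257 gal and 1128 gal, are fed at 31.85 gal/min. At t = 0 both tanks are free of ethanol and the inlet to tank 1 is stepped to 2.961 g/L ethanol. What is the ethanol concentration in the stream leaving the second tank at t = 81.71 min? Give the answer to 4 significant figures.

Time constants: τᵢ = Vᵢ/Q for each well-mixed tank.
τ₁ = 1257/31.85 = 39.4662 min; τ₂ = 1128/31.85 = 35.4160 min.
Solving the cascade with C₁(0)=C₂(0)=0 gives C₂(t) = C_in[1 − (τ₁ e^(−t/τ₁) − τ₂ e^(−t/τ₂))/(τ₁ − τ₂)].
At t = 81.71: e^(−t/τ₁) = 0.126138, e^(−t/τ₂) = 0.0995447.
C₂ = 2.961·[1 − (39.4662·0.126138 − 35.4160·0.0995447)/(4.05024)] = 2.961·0.641323 = 1.89896 g/L.

1.899 g/L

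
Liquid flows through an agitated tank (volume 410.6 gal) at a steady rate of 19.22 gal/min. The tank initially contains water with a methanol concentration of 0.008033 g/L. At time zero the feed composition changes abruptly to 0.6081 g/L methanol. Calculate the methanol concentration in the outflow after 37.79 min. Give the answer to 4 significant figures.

0.5058 g/L

Unsteady species balance (constant V, well mixed): V dC/dt = Q(C_in − C).
Time constant τ = V/Q = 410.6/19.22 = 21.3632 min.
Solution: C(t) = C_in + (C₀ − C_in) e^(−t/τ).
C(37.79) = 0.6081 + (0.008033 − 0.6081)·e^(−37.79/21.3632) = 0.6081 + (-0.600067)·0.170515 = 0.505780 g/L.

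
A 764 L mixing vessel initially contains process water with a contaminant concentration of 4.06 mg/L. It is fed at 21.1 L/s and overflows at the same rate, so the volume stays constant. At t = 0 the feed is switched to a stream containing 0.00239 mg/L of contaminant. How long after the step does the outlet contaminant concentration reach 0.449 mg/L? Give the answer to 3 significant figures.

Species balance: V dC/dt = Q(C_in − C) ⇒ τ = V/Q = 36.209 s.
C(t) = C_in + (C₀ − C_in) e^(−t/τ). Set C = 0.449 and solve for t:
e^(−t/τ) = (C − C_in)/(C₀ − C_in) = (0.449 − 0.00239)/(4.06 − 0.00239) = 0.11007
t = −τ ln(…) = 36.209 × 2.2067 = 79.900 s.

79.9 s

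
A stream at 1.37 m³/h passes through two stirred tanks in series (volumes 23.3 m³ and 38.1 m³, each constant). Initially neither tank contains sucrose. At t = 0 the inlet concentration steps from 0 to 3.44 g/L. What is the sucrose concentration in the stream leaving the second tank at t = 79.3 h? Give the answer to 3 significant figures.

2.98 g/L

Species balance on tank i: dCᵢ/dt = (Cᵢ₋₁ − Cᵢ)/τᵢ with τᵢ = Vᵢ/Q.
τ₁ = 23.3/1.37 = 17.007 h; τ₂ = 38.1/1.37 = 27.810 h.
Solving the cascade with C₁(0)=C₂(0)=0 gives C₂(t) = C_in[1 − (τ₁ e^(−t/τ₁) − τ₂ e^(−t/τ₂))/(τ₁ − τ₂)].
At t = 79.3: e^(−t/τ₁) = 0.0094409, e^(−t/τ₂) = 0.057759.
C₂ = 3.44·[1 − (17.007·0.0094409 − 27.810·0.057759)/(-10.803)] = 3.44·0.86617 = 2.9796 g/L.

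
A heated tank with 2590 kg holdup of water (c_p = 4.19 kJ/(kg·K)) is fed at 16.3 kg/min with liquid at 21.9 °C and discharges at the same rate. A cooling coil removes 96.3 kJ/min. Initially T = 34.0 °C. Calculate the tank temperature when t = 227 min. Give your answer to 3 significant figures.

First-law balance (no shaft work): M c_p dT/dt = ṁ c_p (T_in − T) − 96.3.
τ = M/ṁ = 158.90 min; T_ss = T_in − Q̇/(ṁ c_p) = 21.9 − 96.3/(16.3·4.19) = 20.490 °C.
This is linear first-order; T(t) = T_ss + (T₀ − T_ss) e^(−t/τ).
T(227) = 20.490 + (13.510)·e^(−227/158.90) = 20.490 + (13.510)·0.23964 = 23.728 °C.

23.7 °C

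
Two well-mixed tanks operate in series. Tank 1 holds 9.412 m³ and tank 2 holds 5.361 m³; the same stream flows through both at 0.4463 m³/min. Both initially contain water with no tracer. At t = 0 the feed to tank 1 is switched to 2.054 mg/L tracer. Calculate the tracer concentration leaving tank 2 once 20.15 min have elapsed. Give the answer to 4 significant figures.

Time constants: τᵢ = Vᵢ/Q for each well-mixed tank.
τ₁ = 9.412/0.4463 = 21.0890 min; τ₂ = 5.361/0.4463 = 12.0121 min.
Solving the cascade with C₁(0)=C₂(0)=0 gives C₂(t) = C_in[1 − (τ₁ e^(−t/τ₁) − τ₂ e^(−t/τ₂))/(τ₁ − τ₂)].
At t = 20.15: e^(−t/τ₁) = 0.384629, e^(−t/τ₂) = 0.186845.
C₂ = 2.054·[1 − (21.0890·0.384629 − 12.0121·0.186845)/(9.07685)] = 2.054·0.353629 = 0.726354 mg/L.

0.7264 mg/L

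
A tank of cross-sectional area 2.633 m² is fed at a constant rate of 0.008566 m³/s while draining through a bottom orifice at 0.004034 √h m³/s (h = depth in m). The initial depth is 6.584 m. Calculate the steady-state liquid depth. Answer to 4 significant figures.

4.509 m

A dh/dt = Q_in − 0.004034 √h. Steady state requires inflow = outflow:
Q_in = 0.004034 √h_ss ⇒ √h_ss = 0.008566/0.004034 = 2.12345.
h_ss = 2.12345² = 4.50904 m. (Since h₀ = 6.584 m > h_ss, the level will fall toward this value.)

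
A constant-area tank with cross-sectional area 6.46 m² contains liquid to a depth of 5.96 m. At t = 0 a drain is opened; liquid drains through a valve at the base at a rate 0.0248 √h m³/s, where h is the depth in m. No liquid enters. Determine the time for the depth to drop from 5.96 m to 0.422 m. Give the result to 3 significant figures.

933 s

A dh/dt = −Q_out = −0.0248 √h.
This is separable: 2 d(√h)/dt = −0.0248/A, so √h = √h₀ − (0.0248/(2A)) t.
t = 2A(√h₀ − √h)/0.0248 = 2·6.46·(√5.96 − √0.422)/0.0248
  = 12.920 × (2.4413 − 0.64962) / 0.0248 = 933.42 s.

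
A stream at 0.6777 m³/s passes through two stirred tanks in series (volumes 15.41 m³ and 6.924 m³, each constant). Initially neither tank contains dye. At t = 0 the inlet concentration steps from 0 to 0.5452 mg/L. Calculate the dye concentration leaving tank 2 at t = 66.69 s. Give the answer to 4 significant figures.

0.4931 mg/L

Time constants: τᵢ = Vᵢ/Q for each well-mixed tank.
τ₁ = 15.41/0.6777 = 22.7387 s; τ₂ = 6.924/0.6777 = 10.2169 s.
Solving the cascade with C₁(0)=C₂(0)=0 gives C₂(t) = C_in[1 − (τ₁ e^(−t/τ₁) − τ₂ e^(−t/τ₂))/(τ₁ − τ₂)].
At t = 66.69: e^(−t/τ₁) = 0.0532430, e^(−t/τ₂) = 0.00146278.
C₂ = 0.5452·[1 − (22.7387·0.0532430 − 10.2169·0.00146278)/(12.5218)] = 0.5452·0.904508 = 0.493138 mg/L.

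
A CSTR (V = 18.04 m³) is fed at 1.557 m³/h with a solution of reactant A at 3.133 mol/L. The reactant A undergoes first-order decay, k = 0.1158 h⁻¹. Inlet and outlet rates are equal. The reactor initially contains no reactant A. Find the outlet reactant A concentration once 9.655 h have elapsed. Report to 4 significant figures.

V dC/dt = Q(C_in − C) − k V C.
dC/dt = (Q/V) C_in − (Q/V + k) C; effective rate a = Q/V + k = 0.0863082 + 0.1158 = 0.202108 h⁻¹.
C_ss = Q C_in/(Q + kV) = 1.33792 mol/L; C(t) = C_ss + (C₀ − C_ss) e^(−a t).
C(9.655) = 1.33792 + (-1.33792)·e^(−0.202108·9.655) = 1.33792 + (-1.33792)·0.142081 = 1.14782 mol/L.

1.148 mol/L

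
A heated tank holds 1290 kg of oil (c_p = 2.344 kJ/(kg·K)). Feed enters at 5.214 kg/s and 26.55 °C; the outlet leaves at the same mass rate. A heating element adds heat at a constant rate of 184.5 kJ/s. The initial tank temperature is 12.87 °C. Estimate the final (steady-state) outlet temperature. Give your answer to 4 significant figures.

41.65 °C

M c_p dT/dt = ṁ c_p (T_in − T) + Q̇.
At steady state dT/dt = 0 ⇒ T_ss = T_in + Q̇/(ṁ c_p) = 26.55 + 184.5/(5.214·2.344) = 41.6462 °C.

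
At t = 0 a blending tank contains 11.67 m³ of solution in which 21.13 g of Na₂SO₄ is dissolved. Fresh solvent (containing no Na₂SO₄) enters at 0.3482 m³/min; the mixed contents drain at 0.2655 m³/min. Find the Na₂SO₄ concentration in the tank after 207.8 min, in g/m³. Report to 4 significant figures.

Let m(t) be the amount of Na₂SO₄. Volume: V(t) = V₀ + (Q_in − Q_out) t = 11.67 + 0.0827000 t; V(207.8) = 28.8551 m³.
Solute balance: dm/dt = 0 − Q_out C = −Q_out m/V(t).
dm/m = −Q_out dt/(V₀ + 0.0827000 t); integrating gives ln(m/m₀) = −(Q_out/(Q_in−Q_out)) ln(V/V₀).
m = m₀ (V₀/V)^(Q_out/(Q_in−Q_out)) = 21.13 × (11.67/28.8551)^(3.21040) = 1.15539 g.
C = m/V = 1.15539/28.8551 = 0.0400411 g/m³.

0.04004 g/m³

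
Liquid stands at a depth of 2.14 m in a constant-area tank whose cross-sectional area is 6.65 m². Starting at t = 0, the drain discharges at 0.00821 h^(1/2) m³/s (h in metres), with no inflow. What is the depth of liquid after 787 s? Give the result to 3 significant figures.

A dh/dt = −Q_out = −0.00821 √h.
Separate and integrate: 2(√h − √h₀) = −(0.00821/A) t.
√h = √2.14 − 0.00821·787/(2·6.65) = 1.4629 − 0.48581 = 0.97706.
h = 0.97706² = 0.95465 m.

0.955 m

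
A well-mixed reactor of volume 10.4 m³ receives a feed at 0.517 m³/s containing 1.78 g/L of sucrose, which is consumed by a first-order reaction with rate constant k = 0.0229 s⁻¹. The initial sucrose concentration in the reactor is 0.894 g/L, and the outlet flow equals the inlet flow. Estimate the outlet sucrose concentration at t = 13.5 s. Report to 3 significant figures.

Species balance: V dC/dt = Q C_in − Q C − k V C.
dC/dt = (Q/V) C_in − (Q/V + k) C; effective rate a = Q/V + k = 0.049712 + 0.0229 = 0.072612 s⁻¹.
C_ss = Q C_in/(Q + kV) = 1.2186 g/L; C(t) = C_ss + (C₀ − C_ss) e^(−a t).
C(13.5) = 1.2186 + (-0.32463)·e^(−0.072612·13.5) = 1.2186 + (-0.32463)·0.37522 = 1.0968 g/L.

1.10 g/L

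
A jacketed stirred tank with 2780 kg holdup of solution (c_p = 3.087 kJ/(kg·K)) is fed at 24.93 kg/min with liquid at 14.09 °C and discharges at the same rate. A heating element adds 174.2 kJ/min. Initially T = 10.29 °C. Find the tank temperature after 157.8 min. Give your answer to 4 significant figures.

M c_p dT/dt = ṁ c_p (T_in − T) + Q̇.
τ = M/ṁ = 111.512 min; T_ss = T_in + Q̇/(ṁ c_p) = 14.09 + 174.2/(24.93·3.087) = 16.3535 °C.
This is linear first-order; T(t) = T_ss + (T₀ − T_ss) e^(−t/τ).
T(157.8) = 16.3535 + (-6.06355)·e^(−157.8/111.512) = 16.3535 + (-6.06355)·0.242903 = 14.8807 °C.

14.88 °C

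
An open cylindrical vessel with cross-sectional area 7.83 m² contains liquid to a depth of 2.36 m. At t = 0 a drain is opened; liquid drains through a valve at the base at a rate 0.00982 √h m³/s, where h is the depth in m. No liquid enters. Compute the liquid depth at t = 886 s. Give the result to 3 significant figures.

A dh/dt = −Q_out = −0.00982 √h.
This is separable: 2 d(√h)/dt = −0.00982/A, so √h = √h₀ − (0.00982/(2A)) t.
√h = √2.36 − 0.00982·886/(2·7.83) = 1.5362 − 0.55559 = 0.98064.
h = 0.98064² = 0.96166 m.

0.962 m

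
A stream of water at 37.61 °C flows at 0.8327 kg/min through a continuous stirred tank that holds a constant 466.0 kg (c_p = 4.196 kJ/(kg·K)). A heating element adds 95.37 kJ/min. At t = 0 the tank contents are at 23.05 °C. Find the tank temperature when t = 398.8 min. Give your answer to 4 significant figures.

M c_p dT/dt = ṁ c_p (T_in − T) + Q̇.
Rearrange: dT/dt = (T_ss − T)/τ with τ = M/ṁ = 559.625 min and T_ss = T_in + Q̇/(ṁ c_p) = 64.9053 °C.
Solution: T(t) = T_ss + (T₀ − T_ss) e^(−t/τ).
T(398.8) = 64.9053 + (-41.8553)·e^(−398.8/559.625) = 64.9053 + (-41.8553)·0.490358 = 44.3812 °C.

44.38 °C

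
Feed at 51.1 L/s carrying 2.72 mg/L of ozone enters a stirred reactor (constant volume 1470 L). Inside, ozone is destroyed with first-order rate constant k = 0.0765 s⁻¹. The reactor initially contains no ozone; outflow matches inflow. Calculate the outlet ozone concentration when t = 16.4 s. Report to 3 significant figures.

Species balance: V dC/dt = Q C_in − Q C − k V C.
dC/dt = (Q/V) C_in − (Q/V + k) C; effective rate a = Q/V + k = 0.034762 + 0.0765 = 0.11126 s⁻¹.
C_ss = Q C_in/(Q + kV) = 0.84982 mg/L; C(t) = C_ss + (C₀ − C_ss) e^(−a t).
C(16.4) = 0.84982 + (-0.84982)·e^(−0.11126·16.4) = 0.84982 + (-0.84982)·0.16127 = 0.71277 mg/L.

0.713 mg/L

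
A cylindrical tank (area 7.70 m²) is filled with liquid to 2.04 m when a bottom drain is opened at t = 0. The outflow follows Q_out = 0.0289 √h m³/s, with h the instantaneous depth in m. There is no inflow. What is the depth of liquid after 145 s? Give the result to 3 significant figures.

A dh/dt = −Q_out = −0.0289 √h.
Separate and integrate: 2(√h − √h₀) = −(0.0289/A) t.
√h = √2.04 − 0.0289·145/(2·7.70) = 1.4283 − 0.27211 = 1.1562.
h = 1.1562² = 1.3367 m.

1.34 m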